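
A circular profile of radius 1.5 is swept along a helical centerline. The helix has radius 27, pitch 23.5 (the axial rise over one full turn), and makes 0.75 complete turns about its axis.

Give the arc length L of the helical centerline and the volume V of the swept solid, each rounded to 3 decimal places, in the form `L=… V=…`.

L=128.449 V=907.956

2πR = 2π·27 = 169.646003
per-turn = √(169.646003² + 23.5²) = √(28779.7664 + 552.25) = √29332.0164 = 171.265923
L = 0.75 × 171.265923 = 128.449442
V = π·1.5² × L = 7.068583 × 128.449442 = 907.955605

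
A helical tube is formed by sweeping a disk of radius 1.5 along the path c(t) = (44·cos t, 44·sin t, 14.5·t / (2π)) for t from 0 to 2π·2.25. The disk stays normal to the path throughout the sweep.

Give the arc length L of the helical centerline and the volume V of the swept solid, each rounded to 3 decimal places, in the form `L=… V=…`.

2πR = 2π·44 = 276.460154
per-turn = √(276.460154² + 14.5²) = √(76430.2165 + 210.25) = √76640.4665 = 276.840146
L = 2.25 × 276.840146 = 622.890329
V = π·1.5² × L = 7.068583 × 622.890329 = 4402.952281

L=622.890 V=4402.952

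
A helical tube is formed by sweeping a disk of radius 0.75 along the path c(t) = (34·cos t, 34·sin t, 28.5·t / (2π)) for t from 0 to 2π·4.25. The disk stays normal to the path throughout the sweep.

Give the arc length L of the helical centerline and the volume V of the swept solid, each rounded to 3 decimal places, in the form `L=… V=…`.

L=915.964 V=1618.642

2πR = 2π·34 = 213.628300
per-turn = √(213.628300² + 28.5²) = √(45637.0508 + 812.25) = √46449.3008 = 215.520998
L = 4.25 × 215.520998 = 915.964243
V = π·0.75² × L = 1.767146 × 915.964243 = 1618.642427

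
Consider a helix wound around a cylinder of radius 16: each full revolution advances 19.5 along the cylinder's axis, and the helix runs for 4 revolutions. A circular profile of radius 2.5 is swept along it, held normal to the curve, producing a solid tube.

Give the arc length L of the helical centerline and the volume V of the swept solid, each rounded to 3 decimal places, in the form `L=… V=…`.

2πR = 2π·16 = 100.530965
per-turn = √(100.530965² + 19.5²) = √(10106.4749 + 380.25) = √10486.7249 = 102.404711
L = 4 × 102.404711 = 409.618845
V = π·2.5² × L = 19.634954 × 409.618845 = 8042.847222

L=409.619 V=8042.847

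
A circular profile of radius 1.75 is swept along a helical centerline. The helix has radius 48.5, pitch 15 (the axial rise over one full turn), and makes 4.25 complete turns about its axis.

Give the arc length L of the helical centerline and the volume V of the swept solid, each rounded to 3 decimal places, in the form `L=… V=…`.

2πR = 2π·48.5 = 304.734487
per-turn = √(304.734487² + 15²) = √(92863.1078 + 225) = √93088.1078 = 305.103438
L = 4.25 × 305.103438 = 1296.689611
V = π·1.75² × L = 9.621128 × 1296.689611 = 12475.616078

L=1296.690 V=12475.616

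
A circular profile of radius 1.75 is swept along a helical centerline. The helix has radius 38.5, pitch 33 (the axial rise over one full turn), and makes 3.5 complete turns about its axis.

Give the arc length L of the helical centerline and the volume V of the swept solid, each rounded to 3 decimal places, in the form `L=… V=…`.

2πR = 2π·38.5 = 241.902634
per-turn = √(241.902634² + 33²) = √(58516.8845 + 1089) = √59605.8845 = 244.143164
L = 3.5 × 244.143164 = 854.501074
V = π·1.75² × L = 9.621128 × 854.501074 = 8221.263781

L=854.501 V=8221.264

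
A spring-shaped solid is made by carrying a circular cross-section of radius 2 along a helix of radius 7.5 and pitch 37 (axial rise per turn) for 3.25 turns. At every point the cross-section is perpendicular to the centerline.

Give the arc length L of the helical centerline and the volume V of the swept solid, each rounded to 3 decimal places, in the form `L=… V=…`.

L=194.720 V=2446.921

2πR = 2π·7.5 = 47.123890
per-turn = √(47.123890² + 37²) = √(2220.6610 + 1369) = √3589.6610 = 59.913780
L = 3.25 × 59.913780 = 194.719784
V = π·2² × L = 12.566371 × 194.719784 = 2446.920969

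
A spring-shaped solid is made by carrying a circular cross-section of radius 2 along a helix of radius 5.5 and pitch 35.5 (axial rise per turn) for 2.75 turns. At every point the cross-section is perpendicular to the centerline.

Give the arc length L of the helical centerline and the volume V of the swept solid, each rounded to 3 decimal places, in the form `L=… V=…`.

2πR = 2π·5.5 = 34.557519
per-turn = √(34.557519² + 35.5²) = √(1194.2221 + 1260.25) = √2454.4721 = 49.542629
L = 2.75 × 49.542629 = 136.242231
V = π·2² × L = 12.566371 × 136.242231 = 1712.070368

L=136.242 V=1712.070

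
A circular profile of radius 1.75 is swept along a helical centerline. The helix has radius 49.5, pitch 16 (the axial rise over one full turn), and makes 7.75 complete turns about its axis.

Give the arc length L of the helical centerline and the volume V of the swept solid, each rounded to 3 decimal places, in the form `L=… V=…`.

2πR = 2π·49.5 = 311.017673
per-turn = √(311.017673² + 16²) = √(96731.9927 + 256) = √96987.9927 = 311.428953
L = 7.75 × 311.428953 = 2413.574385
V = π·1.75² × L = 9.621128 × 2413.574385 = 23221.306896

L=2413.574 V=23221.307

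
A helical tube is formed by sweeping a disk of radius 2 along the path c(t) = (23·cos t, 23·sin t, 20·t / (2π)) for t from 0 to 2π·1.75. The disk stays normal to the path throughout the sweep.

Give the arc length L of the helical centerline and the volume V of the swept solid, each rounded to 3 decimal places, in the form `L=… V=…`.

2πR = 2π·23 = 144.513262
per-turn = √(144.513262² + 20²) = √(20884.0829 + 400) = √21284.0829 = 145.890654
L = 1.75 × 145.890654 = 255.308644
V = π·2² × L = 12.566371 × 255.308644 = 3208.303047

L=255.309 V=3208.303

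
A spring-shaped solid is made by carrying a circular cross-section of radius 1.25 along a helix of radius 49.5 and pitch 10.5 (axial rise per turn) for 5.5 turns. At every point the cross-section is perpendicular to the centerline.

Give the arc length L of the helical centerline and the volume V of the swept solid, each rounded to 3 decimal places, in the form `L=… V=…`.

2πR = 2π·49.5 = 311.017673
per-turn = √(311.017673² + 10.5²) = √(96731.9927 + 110.25) = √96842.2427 = 311.194863
L = 5.5 × 311.194863 = 1711.571746
V = π·1.25² × L = 4.908739 × 1711.571746 = 8401.658163

L=1711.572 V=8401.658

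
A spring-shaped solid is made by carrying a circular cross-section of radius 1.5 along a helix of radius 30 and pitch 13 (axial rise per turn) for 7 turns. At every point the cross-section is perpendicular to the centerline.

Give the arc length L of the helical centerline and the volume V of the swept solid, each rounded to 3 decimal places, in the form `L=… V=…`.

2πR = 2π·30 = 188.495559
per-turn = √(188.495559² + 13²) = √(35530.5758 + 169) = √35699.5758 = 188.943314
L = 7 × 188.943314 = 1322.603197
V = π·1.5² × L = 7.068583 × 1322.603197 = 9348.931095

L=1322.603 V=9348.931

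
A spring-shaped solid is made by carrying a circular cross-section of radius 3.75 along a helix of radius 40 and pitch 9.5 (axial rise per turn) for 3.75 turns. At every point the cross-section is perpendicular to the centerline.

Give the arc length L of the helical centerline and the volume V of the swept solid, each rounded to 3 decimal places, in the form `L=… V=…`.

L=943.151 V=41667.128

2πR = 2π·40 = 251.327412
per-turn = √(251.327412² + 9.5²) = √(63165.4682 + 90.25) = √63255.7182 = 251.506895
L = 3.75 × 251.506895 = 943.150856
V = π·3.75² × L = 44.178647 × 943.150856 = 41667.128433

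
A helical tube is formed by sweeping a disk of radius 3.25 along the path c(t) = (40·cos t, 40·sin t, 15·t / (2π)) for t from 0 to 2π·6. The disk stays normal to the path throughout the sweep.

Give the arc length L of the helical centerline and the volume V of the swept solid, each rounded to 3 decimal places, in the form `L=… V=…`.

L=1510.648 V=50127.936

2πR = 2π·40 = 251.327412
per-turn = √(251.327412² + 15²) = √(63165.4682 + 225) = √63390.4682 = 251.774638
L = 6 × 251.774638 = 1510.647826
V = π·3.25² × L = 33.183072 × 1510.647826 = 50127.936184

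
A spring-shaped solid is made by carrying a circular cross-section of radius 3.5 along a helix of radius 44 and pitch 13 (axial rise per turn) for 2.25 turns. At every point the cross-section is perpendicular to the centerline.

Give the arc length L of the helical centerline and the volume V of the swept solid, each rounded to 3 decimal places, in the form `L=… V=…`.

L=622.723 V=23965.177

2πR = 2π·44 = 276.460154
per-turn = √(276.460154² + 13²) = √(76430.2165 + 169) = √76599.2165 = 276.765635
L = 2.25 × 276.765635 = 622.722678
V = π·3.5² × L = 38.484510 × 622.722678 = 23965.177125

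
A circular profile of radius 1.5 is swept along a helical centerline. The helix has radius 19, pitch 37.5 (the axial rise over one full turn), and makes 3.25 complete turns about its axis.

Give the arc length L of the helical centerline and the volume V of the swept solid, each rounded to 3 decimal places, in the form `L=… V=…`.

L=406.678 V=2874.639

2πR = 2π·19 = 119.380521
per-turn = √(119.380521² + 37.5²) = √(14251.7088 + 1406.25) = √15657.9588 = 125.131766
L = 3.25 × 125.131766 = 406.678238
V = π·1.5² × L = 7.068583 × 406.678238 = 2874.639072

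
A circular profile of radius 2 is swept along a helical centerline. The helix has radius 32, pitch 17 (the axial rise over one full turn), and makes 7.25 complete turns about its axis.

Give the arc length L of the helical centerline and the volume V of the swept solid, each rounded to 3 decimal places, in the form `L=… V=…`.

2πR = 2π·32 = 201.061930
per-turn = √(201.061930² + 17²) = √(40425.8996 + 289) = √40714.8996 = 201.779334
L = 7.25 × 201.779334 = 1462.900171
V = π·2² × L = 12.566371 × 1462.900171 = 18383.345726

L=1462.900 V=18383.346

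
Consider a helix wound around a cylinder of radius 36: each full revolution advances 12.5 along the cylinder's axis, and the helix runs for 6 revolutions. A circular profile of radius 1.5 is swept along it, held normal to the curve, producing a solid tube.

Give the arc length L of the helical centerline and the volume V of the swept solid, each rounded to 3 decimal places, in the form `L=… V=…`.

2πR = 2π·36 = 226.194671
per-turn = √(226.194671² + 12.5²) = √(51164.0292 + 156.25) = √51320.2792 = 226.539796
L = 6 × 226.539796 = 1359.238777
V = π·1.5² × L = 7.068583 × 1359.238777 = 9607.892749

L=1359.239 V=9607.893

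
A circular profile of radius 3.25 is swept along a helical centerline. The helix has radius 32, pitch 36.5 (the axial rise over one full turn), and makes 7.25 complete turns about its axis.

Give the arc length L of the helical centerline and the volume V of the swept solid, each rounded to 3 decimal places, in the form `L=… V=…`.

L=1481.524 V=49161.511

2πR = 2π·32 = 201.061930
per-turn = √(201.061930² + 36.5²) = √(40425.8996 + 1332.25) = √41758.1496 = 204.348109
L = 7.25 × 204.348109 = 1481.523790
V = π·3.25² × L = 33.183072 × 1481.523790 = 49161.511185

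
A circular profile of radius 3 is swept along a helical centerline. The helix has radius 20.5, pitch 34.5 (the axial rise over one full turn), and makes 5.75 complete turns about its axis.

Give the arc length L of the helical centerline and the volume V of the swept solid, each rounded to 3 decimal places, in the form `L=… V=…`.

2πR = 2π·20.5 = 128.805299
per-turn = √(128.805299² + 34.5²) = √(16590.8050 + 1190.25) = √17781.0550 = 133.345622
L = 5.75 × 133.345622 = 766.737328
V = π·3² × L = 28.274334 × 766.737328 = 21678.987225

L=766.737 V=21678.987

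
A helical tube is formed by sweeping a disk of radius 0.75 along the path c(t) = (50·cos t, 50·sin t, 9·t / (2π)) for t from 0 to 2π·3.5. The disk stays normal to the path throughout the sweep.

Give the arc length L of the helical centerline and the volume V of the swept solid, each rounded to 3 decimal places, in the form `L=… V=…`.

L=1100.009 V=1943.876

2πR = 2π·50 = 314.159265
per-turn = √(314.159265² + 9²) = √(98696.0440 + 81) = √98777.0440 = 314.288154
L = 3.5 × 314.288154 = 1100.008540
V = π·0.75² × L = 1.767146 × 1100.008540 = 1943.875547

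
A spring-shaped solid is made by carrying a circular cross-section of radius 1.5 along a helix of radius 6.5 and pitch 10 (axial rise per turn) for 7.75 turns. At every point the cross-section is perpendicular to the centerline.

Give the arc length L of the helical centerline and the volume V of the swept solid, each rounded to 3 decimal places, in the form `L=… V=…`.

L=325.865 V=2303.407

2πR = 2π·6.5 = 40.840704
per-turn = √(40.840704² + 10²) = √(1667.9631 + 100) = √1767.9631 = 42.047154
L = 7.75 × 42.047154 = 325.865442
V = π·1.5² × L = 7.068583 × 325.865442 = 2303.407077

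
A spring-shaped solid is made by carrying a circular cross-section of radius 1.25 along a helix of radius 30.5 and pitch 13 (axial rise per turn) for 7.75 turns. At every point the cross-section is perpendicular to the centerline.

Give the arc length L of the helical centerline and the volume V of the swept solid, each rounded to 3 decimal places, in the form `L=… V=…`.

2πR = 2π·30.5 = 191.637152
per-turn = √(191.637152² + 13²) = √(36724.7980 + 169) = √36893.7980 = 192.077583
L = 7.75 × 192.077583 = 1488.601270
V = π·1.25² × L = 4.908739 × 1488.601270 = 7307.154397

L=1488.601 V=7307.154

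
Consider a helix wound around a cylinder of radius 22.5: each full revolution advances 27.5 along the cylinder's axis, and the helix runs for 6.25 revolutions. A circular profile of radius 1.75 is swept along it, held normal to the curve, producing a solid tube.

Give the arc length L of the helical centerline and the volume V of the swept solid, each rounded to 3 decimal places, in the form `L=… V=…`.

L=900.135 V=8660.309

2πR = 2π·22.5 = 141.371669
per-turn = √(141.371669² + 27.5²) = √(19985.9489 + 756.25) = √20742.1989 = 144.021522
L = 6.25 × 144.021522 = 900.134515
V = π·1.75² × L = 9.621128 × 900.134515 = 8660.308937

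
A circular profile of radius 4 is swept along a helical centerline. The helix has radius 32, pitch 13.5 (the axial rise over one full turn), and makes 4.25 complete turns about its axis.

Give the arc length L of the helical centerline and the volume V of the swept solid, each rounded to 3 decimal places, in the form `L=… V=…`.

2πR = 2π·32 = 201.061930
per-turn = √(201.061930² + 13.5²) = √(40425.8996 + 182.25) = √40608.1496 = 201.514639
L = 4.25 × 201.514639 = 856.437215
V = π·4² × L = 50.265482 × 856.437215 = 43049.229789

L=856.437 V=43049.230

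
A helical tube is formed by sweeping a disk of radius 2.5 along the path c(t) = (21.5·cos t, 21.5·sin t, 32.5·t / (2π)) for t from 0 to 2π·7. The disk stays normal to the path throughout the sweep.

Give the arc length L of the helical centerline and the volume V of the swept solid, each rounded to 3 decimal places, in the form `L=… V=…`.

2πR = 2π·21.5 = 135.088484
per-turn = √(135.088484² + 32.5²) = √(18248.8985 + 1056.25) = √19305.1485 = 138.942969
L = 7 × 138.942969 = 972.600781
V = π·2.5² × L = 19.634954 × 972.600781 = 19096.971669

L=972.601 V=19096.972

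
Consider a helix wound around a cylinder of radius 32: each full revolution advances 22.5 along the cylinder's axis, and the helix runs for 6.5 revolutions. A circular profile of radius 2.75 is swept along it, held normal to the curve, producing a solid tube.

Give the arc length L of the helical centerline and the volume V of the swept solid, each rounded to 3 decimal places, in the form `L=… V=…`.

2πR = 2π·32 = 201.061930
per-turn = √(201.061930² + 22.5²) = √(40425.8996 + 506.25) = √40932.1496 = 202.316953
L = 6.5 × 202.316953 = 1315.060197
V = π·2.75² × L = 23.758294 × 1315.060197 = 31243.587370

L=1315.060 V=31243.587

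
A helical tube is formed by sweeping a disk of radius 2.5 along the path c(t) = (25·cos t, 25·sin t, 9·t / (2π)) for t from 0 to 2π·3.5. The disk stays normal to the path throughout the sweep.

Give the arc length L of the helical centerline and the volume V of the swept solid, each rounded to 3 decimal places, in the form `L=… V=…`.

L=550.680 V=10812.584

2πR = 2π·25 = 157.079633
per-turn = √(157.079633² + 9²) = √(24674.0110 + 81) = √24755.0110 = 157.337252
L = 3.5 × 157.337252 = 550.680384
V = π·2.5² × L = 19.634954 × 550.680384 = 10812.584046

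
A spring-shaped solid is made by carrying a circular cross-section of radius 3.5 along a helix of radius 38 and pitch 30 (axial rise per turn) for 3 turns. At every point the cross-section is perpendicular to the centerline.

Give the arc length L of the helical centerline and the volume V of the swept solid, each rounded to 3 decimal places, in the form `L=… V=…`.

L=721.915 V=27782.552

2πR = 2π·38 = 238.761042
per-turn = √(238.761042² + 30²) = √(57006.8350 + 900) = √57906.8350 = 240.638391
L = 3 × 240.638391 = 721.915172
V = π·3.5² × L = 38.484510 × 721.915172 = 27782.551651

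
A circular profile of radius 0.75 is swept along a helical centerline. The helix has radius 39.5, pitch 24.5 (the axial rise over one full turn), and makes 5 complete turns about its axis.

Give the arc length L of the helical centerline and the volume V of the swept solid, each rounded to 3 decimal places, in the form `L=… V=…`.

2πR = 2π·39.5 = 248.185820
per-turn = √(248.185820² + 24.5²) = √(61596.2011 + 600.25) = √62196.4511 = 249.392163
L = 5 × 249.392163 = 1246.960816
V = π·0.75² × L = 1.767146 × 1246.960816 = 2203.561653

L=1246.961 V=2203.562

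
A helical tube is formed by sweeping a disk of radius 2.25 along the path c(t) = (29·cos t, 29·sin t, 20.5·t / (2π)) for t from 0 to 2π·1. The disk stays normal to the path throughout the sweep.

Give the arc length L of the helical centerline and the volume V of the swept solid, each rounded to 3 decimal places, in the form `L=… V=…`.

2πR = 2π·29 = 182.212374
per-turn = √(182.212374² + 20.5²) = √(33201.3492 + 420.25) = √33621.5992 = 183.361935
L = 1 × 183.361935 = 183.361935
V = π·2.25² × L = 15.904313 × 183.361935 = 2916.245571

L=183.362 V=2916.246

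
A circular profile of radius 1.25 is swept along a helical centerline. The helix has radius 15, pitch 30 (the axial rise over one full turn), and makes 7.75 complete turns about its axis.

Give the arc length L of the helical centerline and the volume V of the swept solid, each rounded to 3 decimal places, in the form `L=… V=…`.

2πR = 2π·15 = 94.247780
per-turn = √(94.247780² + 30²) = √(8882.6440 + 900) = √9782.6440 = 98.907249
L = 7.75 × 98.907249 = 766.531182
V = π·1.25² × L = 4.908739 × 766.531182 = 3762.701141

L=766.531 V=3762.701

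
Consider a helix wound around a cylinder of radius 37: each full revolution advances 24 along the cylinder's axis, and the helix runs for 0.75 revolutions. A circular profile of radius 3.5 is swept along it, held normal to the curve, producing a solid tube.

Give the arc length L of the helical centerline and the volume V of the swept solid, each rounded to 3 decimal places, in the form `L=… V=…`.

2πR = 2π·37 = 232.477856
per-turn = √(232.477856² + 24²) = √(54045.9537 + 576) = √54621.9537 = 233.713401
L = 0.75 × 233.713401 = 175.285051
V = π·3.5² × L = 38.484510 × 175.285051 = 6745.759283

L=175.285 V=6745.759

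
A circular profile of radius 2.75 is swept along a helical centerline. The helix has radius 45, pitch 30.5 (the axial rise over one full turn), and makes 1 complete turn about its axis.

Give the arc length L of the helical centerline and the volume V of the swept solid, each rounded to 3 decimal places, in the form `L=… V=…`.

2πR = 2π·45 = 282.743339
per-turn = √(282.743339² + 30.5²) = √(79943.7956 + 930.25) = √80874.0456 = 284.383624
L = 1 × 284.383624 = 284.383624
V = π·2.75² × L = 23.758294 × 284.383624 = 6756.469876

L=284.384 V=6756.470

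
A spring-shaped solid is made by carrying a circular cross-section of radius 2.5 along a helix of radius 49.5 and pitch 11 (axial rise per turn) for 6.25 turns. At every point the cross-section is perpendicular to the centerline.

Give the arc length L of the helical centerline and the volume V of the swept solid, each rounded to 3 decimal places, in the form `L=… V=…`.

2πR = 2π·49.5 = 311.017673
per-turn = √(311.017673² + 11²) = √(96731.9927 + 121) = √96852.9927 = 311.212135
L = 6.25 × 311.212135 = 1945.075841
V = π·2.5² × L = 19.634954 × 1945.075841 = 38191.474837

L=1945.076 V=38191.475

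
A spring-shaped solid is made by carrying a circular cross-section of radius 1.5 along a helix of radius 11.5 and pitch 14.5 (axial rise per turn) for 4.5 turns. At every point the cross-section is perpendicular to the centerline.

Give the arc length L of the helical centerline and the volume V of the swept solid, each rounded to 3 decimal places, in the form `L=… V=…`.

L=331.637 V=2344.205

2πR = 2π·11.5 = 72.256631
per-turn = √(72.256631² + 14.5²) = √(5221.0207 + 210.25) = √5431.2707 = 73.697155
L = 4.5 × 73.697155 = 331.637200
V = π·1.5² × L = 7.068583 × 331.637200 = 2344.205228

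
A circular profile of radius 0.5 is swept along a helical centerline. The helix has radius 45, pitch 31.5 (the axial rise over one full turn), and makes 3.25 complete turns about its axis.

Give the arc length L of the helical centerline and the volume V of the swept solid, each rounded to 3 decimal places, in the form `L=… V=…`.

L=924.601 V=726.180

2πR = 2π·45 = 282.743339
per-turn = √(282.743339² + 31.5²) = √(79943.7956 + 992.25) = √80936.0456 = 284.492611
L = 3.25 × 284.492611 = 924.600985
V = π·0.5² × L = 0.785398 × 924.600985 = 726.179916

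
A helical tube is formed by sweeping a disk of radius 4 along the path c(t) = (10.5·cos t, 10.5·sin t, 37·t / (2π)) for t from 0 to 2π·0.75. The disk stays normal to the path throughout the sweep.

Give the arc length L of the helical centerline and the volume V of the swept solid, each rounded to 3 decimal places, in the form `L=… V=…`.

L=56.730 V=2851.582

2πR = 2π·10.5 = 65.973446
per-turn = √(65.973446² + 37²) = √(4352.4955 + 1369) = √5721.4955 = 75.640568
L = 0.75 × 75.640568 = 56.730426
V = π·4² × L = 50.265482 × 56.730426 = 2851.582236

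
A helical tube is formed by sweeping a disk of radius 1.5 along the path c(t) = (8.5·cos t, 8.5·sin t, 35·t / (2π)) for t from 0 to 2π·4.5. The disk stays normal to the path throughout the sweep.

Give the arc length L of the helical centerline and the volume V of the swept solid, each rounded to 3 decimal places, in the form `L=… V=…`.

L=287.342 V=2031.104

2πR = 2π·8.5 = 53.407075
per-turn = √(53.407075² + 35²) = √(2852.3157 + 1225) = √4077.3157 = 63.853862
L = 4.5 × 63.853862 = 287.342378
V = π·1.5² × L = 7.068583 × 287.342378 = 2031.103586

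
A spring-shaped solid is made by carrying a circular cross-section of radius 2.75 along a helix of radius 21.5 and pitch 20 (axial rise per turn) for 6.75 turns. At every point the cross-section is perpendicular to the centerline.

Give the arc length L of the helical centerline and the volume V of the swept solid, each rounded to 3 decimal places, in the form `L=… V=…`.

L=921.787 V=21900.076

2πR = 2π·21.5 = 135.088484
per-turn = √(135.088484² + 20²) = √(18248.8985 + 400) = √18648.8985 = 136.560970
L = 6.75 × 136.560970 = 921.786548
V = π·2.75² × L = 23.758294 × 921.786548 = 21900.076215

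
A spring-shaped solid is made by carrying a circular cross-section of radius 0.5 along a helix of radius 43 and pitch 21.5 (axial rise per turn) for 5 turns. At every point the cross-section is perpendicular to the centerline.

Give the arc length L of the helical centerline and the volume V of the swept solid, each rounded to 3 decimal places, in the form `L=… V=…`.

2πR = 2π·43 = 270.176968
per-turn = √(270.176968² + 21.5²) = √(72995.5942 + 462.25) = √73457.8442 = 271.031076
L = 5 × 271.031076 = 1355.155380
V = π·0.5² × L = 0.785398 × 1355.155380 = 1064.336547

L=1355.155 V=1064.337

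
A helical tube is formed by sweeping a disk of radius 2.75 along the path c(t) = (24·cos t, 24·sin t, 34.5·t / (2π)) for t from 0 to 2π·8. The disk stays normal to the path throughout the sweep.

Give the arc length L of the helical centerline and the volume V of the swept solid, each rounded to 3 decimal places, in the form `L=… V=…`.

L=1237.541 V=29401.870

2πR = 2π·24 = 150.796447
per-turn = √(150.796447² + 34.5²) = √(22739.5685 + 1190.25) = √23929.8185 = 154.692658
L = 8 × 154.692658 = 1237.541267
V = π·2.75² × L = 23.758294 × 1237.541267 = 29401.869797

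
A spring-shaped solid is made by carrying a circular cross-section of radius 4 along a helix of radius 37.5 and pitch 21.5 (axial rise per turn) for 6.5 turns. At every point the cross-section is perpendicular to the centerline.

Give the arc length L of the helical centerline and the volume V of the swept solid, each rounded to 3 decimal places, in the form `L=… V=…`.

L=1537.889 V=77302.743

2πR = 2π·37.5 = 235.619449
per-turn = √(235.619449² + 21.5²) = √(55516.5248 + 462.25) = √55978.7748 = 236.598341
L = 6.5 × 236.598341 = 1537.889214
V = π·4² × L = 50.265482 × 1537.889214 = 77302.743290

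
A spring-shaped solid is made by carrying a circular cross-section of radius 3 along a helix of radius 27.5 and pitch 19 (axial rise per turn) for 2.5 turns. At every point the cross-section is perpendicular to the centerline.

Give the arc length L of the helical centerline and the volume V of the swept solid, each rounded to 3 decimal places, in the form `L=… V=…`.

2πR = 2π·27.5 = 172.787596
per-turn = √(172.787596² + 19²) = √(29855.5533 + 361) = √30216.5533 = 173.829092
L = 2.5 × 173.829092 = 434.572731
V = π·3² × L = 28.274334 × 434.572731 = 12287.254482

L=434.573 V=12287.254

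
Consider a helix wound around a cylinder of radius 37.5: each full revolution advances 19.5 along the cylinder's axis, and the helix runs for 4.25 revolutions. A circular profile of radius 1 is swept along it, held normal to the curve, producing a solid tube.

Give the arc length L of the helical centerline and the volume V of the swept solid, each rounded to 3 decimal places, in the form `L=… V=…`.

2πR = 2π·37.5 = 235.619449
per-turn = √(235.619449² + 19.5²) = √(55516.5248 + 380.25) = √55896.7748 = 236.424988
L = 4.25 × 236.424988 = 1004.806197
V = π·1² × L = 3.141593 × 1004.806197 = 3156.691768

L=1004.806 V=3156.692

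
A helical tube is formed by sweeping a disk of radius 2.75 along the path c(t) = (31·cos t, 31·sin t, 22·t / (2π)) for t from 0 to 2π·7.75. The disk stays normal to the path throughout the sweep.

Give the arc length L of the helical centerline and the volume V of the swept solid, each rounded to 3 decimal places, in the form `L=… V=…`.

2πR = 2π·31 = 194.778745
per-turn = √(194.778745² + 22²) = √(37938.7593 + 484) = √38422.7593 = 196.017242
L = 7.75 × 196.017242 = 1519.133629
V = π·2.75² × L = 23.758294 × 1519.133629 = 36092.024046

L=1519.134 V=36092.024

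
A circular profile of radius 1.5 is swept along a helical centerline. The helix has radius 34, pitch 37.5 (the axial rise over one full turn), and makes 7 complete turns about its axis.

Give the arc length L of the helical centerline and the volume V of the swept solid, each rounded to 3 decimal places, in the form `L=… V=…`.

2πR = 2π·34 = 213.628300
per-turn = √(213.628300² + 37.5²) = √(45637.0508 + 1406.25) = √47043.3008 = 216.894677
L = 7 × 216.894677 = 1518.262736
V = π·1.5² × L = 7.068583 × 1518.262736 = 10731.966883

L=1518.263 V=10731.967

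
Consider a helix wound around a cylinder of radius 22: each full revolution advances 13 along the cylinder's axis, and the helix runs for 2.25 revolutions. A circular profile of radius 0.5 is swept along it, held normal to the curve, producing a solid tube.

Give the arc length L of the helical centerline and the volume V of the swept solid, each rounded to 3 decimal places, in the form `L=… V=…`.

2πR = 2π·22 = 138.230077
per-turn = √(138.230077² + 13²) = √(19107.5541 + 169) = √19276.5541 = 138.840031
L = 2.25 × 138.840031 = 312.390069
V = π·0.5² × L = 0.785398 × 312.390069 = 245.350586

L=312.390 V=245.351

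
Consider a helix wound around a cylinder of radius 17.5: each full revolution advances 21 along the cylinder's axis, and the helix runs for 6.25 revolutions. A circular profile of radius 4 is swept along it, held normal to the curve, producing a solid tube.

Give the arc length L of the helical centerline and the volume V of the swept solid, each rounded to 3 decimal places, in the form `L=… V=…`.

L=699.645 V=35167.973

2πR = 2π·17.5 = 109.955743
per-turn = √(109.955743² + 21²) = √(12090.2654 + 441) = √12531.2654 = 111.943135
L = 6.25 × 111.943135 = 699.644591
V = π·4² × L = 50.265482 × 699.644591 = 35167.972938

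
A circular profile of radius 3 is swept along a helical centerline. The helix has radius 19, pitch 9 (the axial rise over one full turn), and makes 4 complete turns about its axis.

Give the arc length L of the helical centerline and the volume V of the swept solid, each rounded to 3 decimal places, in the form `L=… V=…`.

L=478.877 V=13539.933

2πR = 2π·19 = 119.380521
per-turn = √(119.380521² + 9²) = √(14251.7088 + 81) = √14332.7088 = 119.719291
L = 4 × 119.719291 = 478.877166
V = π·3² × L = 28.274334 × 478.877166 = 13539.932879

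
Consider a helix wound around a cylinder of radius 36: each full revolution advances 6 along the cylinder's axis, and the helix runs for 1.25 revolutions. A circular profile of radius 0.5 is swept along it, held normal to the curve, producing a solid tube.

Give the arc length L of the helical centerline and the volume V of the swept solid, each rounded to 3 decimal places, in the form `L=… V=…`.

2πR = 2π·36 = 226.194671
per-turn = √(226.194671² + 6²) = √(51164.0292 + 36) = √51200.0292 = 226.274235
L = 1.25 × 226.274235 = 282.842793
V = π·0.5² × L = 0.785398 × 282.842793 = 222.144210

L=282.843 V=222.144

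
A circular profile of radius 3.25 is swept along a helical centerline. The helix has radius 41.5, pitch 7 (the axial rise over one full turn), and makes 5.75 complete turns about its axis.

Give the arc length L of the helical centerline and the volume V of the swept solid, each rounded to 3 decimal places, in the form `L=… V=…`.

L=1499.865 V=49770.138

2πR = 2π·41.5 = 260.752190
per-turn = √(260.752190² + 7²) = √(67991.7047 + 49) = √68040.7047 = 260.846132
L = 5.75 × 260.846132 = 1499.865261
V = π·3.25² × L = 33.183072 × 1499.865261 = 49770.137536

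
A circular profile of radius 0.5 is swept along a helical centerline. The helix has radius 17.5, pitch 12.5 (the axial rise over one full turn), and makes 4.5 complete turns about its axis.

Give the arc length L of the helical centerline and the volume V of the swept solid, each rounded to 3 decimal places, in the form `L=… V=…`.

L=497.988 V=391.119

2πR = 2π·17.5 = 109.955743
per-turn = √(109.955743² + 12.5²) = √(12090.2654 + 156.25) = √12246.5154 = 110.663975
L = 4.5 × 110.663975 = 497.987888
V = π·0.5² × L = 0.785398 × 497.987888 = 391.118773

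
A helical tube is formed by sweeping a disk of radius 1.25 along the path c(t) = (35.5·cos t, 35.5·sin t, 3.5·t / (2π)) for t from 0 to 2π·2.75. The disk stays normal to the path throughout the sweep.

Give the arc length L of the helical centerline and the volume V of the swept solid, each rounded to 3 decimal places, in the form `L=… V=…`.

L=613.471 V=3011.371

2πR = 2π·35.5 = 223.053078
per-turn = √(223.053078² + 3.5²) = √(49752.6758 + 12.25) = √49764.9258 = 223.080537
L = 2.75 × 223.080537 = 613.471476
V = π·1.25² × L = 4.908739 × 613.471476 = 3011.371063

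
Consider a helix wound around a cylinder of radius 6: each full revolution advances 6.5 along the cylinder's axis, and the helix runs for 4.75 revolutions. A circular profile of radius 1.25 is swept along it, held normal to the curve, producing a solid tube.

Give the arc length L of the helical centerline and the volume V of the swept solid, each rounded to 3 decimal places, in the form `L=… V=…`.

2πR = 2π·6 = 37.699112
per-turn = √(37.699112² + 6.5²) = √(1421.2230 + 42.25) = √1463.4730 = 38.255366
L = 4.75 × 38.255366 = 181.712989
V = π·1.25² × L = 4.908739 × 181.712989 = 891.981548

L=181.713 V=891.982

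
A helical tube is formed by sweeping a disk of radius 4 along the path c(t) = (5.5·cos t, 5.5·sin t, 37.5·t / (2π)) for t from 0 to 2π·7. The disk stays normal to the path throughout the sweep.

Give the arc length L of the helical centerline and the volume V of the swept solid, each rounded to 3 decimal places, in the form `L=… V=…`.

L=356.964 V=17942.956

2πR = 2π·5.5 = 34.557519
per-turn = √(34.557519² + 37.5²) = √(1194.2221 + 1406.25) = √2600.4721 = 50.994825
L = 7 × 50.994825 = 356.963772
V = π·4² × L = 50.265482 × 356.963772 = 17942.956218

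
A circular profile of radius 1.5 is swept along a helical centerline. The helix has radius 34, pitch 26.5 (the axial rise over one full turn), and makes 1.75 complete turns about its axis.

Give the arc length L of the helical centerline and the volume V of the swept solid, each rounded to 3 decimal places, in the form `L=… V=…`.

L=376.715 V=2662.841

2πR = 2π·34 = 213.628300
per-turn = √(213.628300² + 26.5²) = √(45637.0508 + 702.25) = √46339.3008 = 215.265652
L = 1.75 × 215.265652 = 376.714890
V = π·1.5² × L = 7.068583 × 376.714890 = 2662.840646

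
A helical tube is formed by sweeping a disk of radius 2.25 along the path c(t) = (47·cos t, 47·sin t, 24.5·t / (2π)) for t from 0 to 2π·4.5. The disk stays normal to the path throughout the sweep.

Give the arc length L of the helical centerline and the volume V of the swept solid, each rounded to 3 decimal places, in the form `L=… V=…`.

L=1333.459 V=21207.753

2πR = 2π·47 = 295.309709
per-turn = √(295.309709² + 24.5²) = √(87207.8245 + 600.25) = √87808.0745 = 296.324273
L = 4.5 × 296.324273 = 1333.459226
V = π·2.25² × L = 15.904313 × 1333.459226 = 21207.752654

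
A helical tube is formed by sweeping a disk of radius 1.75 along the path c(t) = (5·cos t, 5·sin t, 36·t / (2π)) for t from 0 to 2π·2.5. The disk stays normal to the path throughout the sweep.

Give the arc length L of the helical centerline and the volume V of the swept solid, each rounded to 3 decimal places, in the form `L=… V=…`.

2πR = 2π·5 = 31.415927
per-turn = √(31.415927² + 36²) = √(986.9604 + 1296) = √2282.9604 = 47.780335
L = 2.5 × 47.780335 = 119.450838
V = π·1.75² × L = 9.621128 × 119.450838 = 1149.251745

L=119.451 V=1149.252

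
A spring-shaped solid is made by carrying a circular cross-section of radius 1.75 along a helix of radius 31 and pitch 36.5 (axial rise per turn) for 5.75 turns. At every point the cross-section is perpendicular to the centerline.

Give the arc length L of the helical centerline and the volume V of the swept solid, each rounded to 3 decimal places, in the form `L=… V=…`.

L=1139.473 V=10963.011

2πR = 2π·31 = 194.778745
per-turn = √(194.778745² + 36.5²) = √(37938.7593 + 1332.25) = √39271.0093 = 198.169143
L = 5.75 × 198.169143 = 1139.472573
V = π·1.75² × L = 9.621128 × 1139.472573 = 10963.010913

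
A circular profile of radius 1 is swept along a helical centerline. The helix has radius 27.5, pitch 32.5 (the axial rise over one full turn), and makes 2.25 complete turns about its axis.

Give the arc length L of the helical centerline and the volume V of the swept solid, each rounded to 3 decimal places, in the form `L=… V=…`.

2πR = 2π·27.5 = 172.787596
per-turn = √(172.787596² + 32.5²) = √(29855.5533 + 1056.25) = √30911.8033 = 175.817528
L = 2.25 × 175.817528 = 395.589439
V = π·1² × L = 3.141593 × 395.589439 = 1242.780876

L=395.589 V=1242.781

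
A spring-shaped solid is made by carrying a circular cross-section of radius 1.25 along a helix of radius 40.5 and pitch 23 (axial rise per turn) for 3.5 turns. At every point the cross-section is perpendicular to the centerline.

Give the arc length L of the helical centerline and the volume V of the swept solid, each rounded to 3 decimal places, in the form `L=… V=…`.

L=894.272 V=4389.748

2πR = 2π·40.5 = 254.469005
per-turn = √(254.469005² + 23²) = √(64754.4745 + 529) = √65283.4745 = 255.506310
L = 3.5 × 255.506310 = 894.272085
V = π·1.25² × L = 4.908739 × 894.272085 = 4389.747833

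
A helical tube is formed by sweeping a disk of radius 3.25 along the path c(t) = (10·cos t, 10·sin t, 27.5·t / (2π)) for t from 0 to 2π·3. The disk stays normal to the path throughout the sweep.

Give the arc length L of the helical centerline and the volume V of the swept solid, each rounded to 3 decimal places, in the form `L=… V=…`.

L=205.759 V=6827.721

2πR = 2π·10 = 62.831853
per-turn = √(62.831853² + 27.5²) = √(3947.8418 + 756.25) = √4704.0918 = 68.586382
L = 3 × 68.586382 = 205.759145
V = π·3.25² × L = 33.183072 × 205.759145 = 6827.720614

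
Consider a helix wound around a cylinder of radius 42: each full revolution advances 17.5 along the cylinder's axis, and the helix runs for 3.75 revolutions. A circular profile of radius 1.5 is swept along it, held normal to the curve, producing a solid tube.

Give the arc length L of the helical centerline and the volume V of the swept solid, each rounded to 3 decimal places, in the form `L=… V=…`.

L=991.775 V=7010.446

2πR = 2π·42 = 263.893783
per-turn = √(263.893783² + 17.5²) = √(69639.9287 + 306.25) = √69946.1787 = 264.473399
L = 3.75 × 264.473399 = 991.775245
V = π·1.5² × L = 7.068583 × 991.775245 = 7010.446106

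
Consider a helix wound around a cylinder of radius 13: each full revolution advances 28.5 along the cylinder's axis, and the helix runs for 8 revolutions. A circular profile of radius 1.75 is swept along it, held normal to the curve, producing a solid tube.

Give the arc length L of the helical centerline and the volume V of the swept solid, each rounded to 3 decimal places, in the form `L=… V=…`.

L=692.086 V=6658.644

2πR = 2π·13 = 81.681409
per-turn = √(81.681409² + 28.5²) = √(6671.8526 + 812.25) = √7484.1026 = 86.510708
L = 8 × 86.510708 = 692.085663
V = π·1.75² × L = 9.621128 × 692.085663 = 6658.644405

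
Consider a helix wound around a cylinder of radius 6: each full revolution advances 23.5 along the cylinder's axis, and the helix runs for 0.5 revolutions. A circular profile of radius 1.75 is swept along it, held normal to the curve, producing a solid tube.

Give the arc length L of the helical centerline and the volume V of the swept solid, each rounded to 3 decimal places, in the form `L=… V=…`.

2πR = 2π·6 = 37.699112
per-turn = √(37.699112² + 23.5²) = √(1421.2230 + 552.25) = √1973.4730 = 44.423789
L = 0.5 × 44.423789 = 22.211895
V = π·1.75² × L = 9.621128 × 22.211895 = 213.703469

L=22.212 V=213.703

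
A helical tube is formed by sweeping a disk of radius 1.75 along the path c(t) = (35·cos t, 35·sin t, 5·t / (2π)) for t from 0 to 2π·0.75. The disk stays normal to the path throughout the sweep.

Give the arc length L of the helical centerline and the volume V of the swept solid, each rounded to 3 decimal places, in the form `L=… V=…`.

2πR = 2π·35 = 219.911486
per-turn = √(219.911486² + 5²) = √(48361.0616 + 25) = √48386.0616 = 219.968319
L = 0.75 × 219.968319 = 164.976240
V = π·1.75² × L = 9.621128 × 164.976240 = 1587.257436

L=164.976 V=1587.257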